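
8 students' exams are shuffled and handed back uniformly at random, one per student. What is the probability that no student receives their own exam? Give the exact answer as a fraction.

2119/5760

This is the derangement probability: permutations of 8 with no fixed point.
D(8) = 8! · (1 − 1/1! + 1/2! − ··· + (−1)^8/8!) = 14833.
P = 14833/40320 = 2119/5760.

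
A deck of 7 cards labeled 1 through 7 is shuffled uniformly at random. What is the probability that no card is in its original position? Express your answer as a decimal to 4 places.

This is the derangement probability: permutations of 7 with no fixed point.
D(7) = 7! · (1 − 1/1! + 1/2! − ··· + (−1)^7/7!) = 1854.
P = 1854/5040 = 103/280 ≈ 0.3679.

0.3679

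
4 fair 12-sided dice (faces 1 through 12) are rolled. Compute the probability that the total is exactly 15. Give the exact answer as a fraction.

There are 12^4 = 20736 equally likely outcomes.
The number of ordered 4-tuples from {1,…,12} summing to 15 is 364.
P(sum = 15) = 364/20736 = 91/5184.

91/5184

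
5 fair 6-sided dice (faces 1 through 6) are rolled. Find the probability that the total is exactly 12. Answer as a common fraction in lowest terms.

There are 6^5 = 7776 equally likely outcomes.
The number of ordered 5-tuples from {1,…,6} summing to 12 is 305.
P(sum = 12) = 305/7776.

305/7776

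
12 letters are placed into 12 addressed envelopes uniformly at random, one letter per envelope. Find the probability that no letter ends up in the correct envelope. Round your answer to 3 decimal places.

0.368

This is the derangement probability: permutations of 12 with no fixed point.
D(12) = 12! · (1 − 1/1! + 1/2! − ··· + (−1)^12/12!) = 176214841.
P = 176214841/479001600 = 16019531/43545600 ≈ 0.368.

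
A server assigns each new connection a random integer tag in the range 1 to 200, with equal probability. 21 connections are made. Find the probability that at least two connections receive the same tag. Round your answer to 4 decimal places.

0.6631

It's easier to compute the probability that all 21 are distinct.
P(all distinct) = 200/200 · 199/200 · ··· · 180/200 ≈ 0.3369.
So the probability of at least one match is 1 − 0.3369 = 0.6631.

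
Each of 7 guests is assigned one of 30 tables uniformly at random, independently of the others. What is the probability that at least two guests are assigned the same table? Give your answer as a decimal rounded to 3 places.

It's easier to compute the probability that all 7 are distinct.
P(all distinct) = 30/30 · 29/30 · ··· · 24/30 ≈ 0.469.
So the probability of at least one match is 1 − 0.469 = 0.531.

0.531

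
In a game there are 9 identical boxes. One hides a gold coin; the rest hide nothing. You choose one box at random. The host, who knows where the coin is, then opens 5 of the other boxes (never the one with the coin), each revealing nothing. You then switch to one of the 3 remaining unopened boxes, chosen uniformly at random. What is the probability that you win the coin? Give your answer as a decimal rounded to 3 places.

Your original box holds the coin with probability 1/9, so the other 8 collectively hold it with probability 8/9.
The host can always find 5 empty boxes to open, so the reveals don't change that 8/9; it is now spread over the 3 remaining unopened boxes.
P(win by switching) = (8/9) · (1/3) = 8/27 ≈ 0.296.

0.296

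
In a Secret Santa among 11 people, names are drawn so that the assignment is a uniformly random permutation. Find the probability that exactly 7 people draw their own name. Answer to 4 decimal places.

Choose which 7 of the 11 are fixed: C(11,7) = 330 ways.
The remaining 4 must have no fixed point: D(4) = 9.
P = 330·9/39916800 = 1/13440 ≈ 0.0001.

0.0001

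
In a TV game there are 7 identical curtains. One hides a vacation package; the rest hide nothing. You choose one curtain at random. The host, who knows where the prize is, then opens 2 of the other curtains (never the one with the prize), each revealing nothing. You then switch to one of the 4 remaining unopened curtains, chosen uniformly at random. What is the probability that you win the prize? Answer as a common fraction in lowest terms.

Your original curtain holds the prize with probability 1/7, so the other 6 collectively hold it with probability 6/7.
The host can always find 2 empty curtains to open, so the reveals don't change that 6/7; it is now spread over the 4 remaining unopened curtains.
P(win by switching) = (6/7) · (1/4) = 3/14.

3/14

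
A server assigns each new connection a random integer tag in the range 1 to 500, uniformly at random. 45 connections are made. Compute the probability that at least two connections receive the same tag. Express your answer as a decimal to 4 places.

It's easier to compute the probability that all 45 are distinct.
P(all distinct) = 500/500 · 499/500 · ··· · 456/500 ≈ 0.1298.
So the probability of at least one match is 1 − 0.1298 = 0.8702.

0.8702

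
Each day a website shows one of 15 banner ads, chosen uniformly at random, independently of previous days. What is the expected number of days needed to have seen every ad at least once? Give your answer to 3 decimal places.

After i distinct types are collected, each trial gives a new one with probability (15−i)/15, so the expected wait for the next new type is 15/(15−i).
E = 15/15 + 15/14 + 15/13 + 15/12 + 15/11 + 15/10 + 15/9 + 15/8 + 15/7 + 15/6 + 15/5 + 15/4 + 15/3 + 15/2 + 15/1 = 1195757/24024 ≈ 49.773.

49.773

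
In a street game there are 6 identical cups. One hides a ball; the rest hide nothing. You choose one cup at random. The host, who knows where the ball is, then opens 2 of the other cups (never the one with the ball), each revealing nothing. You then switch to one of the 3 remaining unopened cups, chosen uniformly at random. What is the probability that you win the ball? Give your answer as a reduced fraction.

5/18

Your original cup holds the ball with probability 1/6, so the other 5 collectively hold it with probability 5/6.
The host can always find 2 empty cups to open, so the reveals don't change that 5/6; it is now spread over the 3 remaining unopened cups.
P(win by switching) = (5/6) · (1/3) = 5/18.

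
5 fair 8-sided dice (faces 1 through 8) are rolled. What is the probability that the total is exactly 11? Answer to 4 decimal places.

There are 8^5 = 32768 equally likely outcomes.
The number of ordered 5-tuples from {1,…,8} summing to 11 is 210.
P(sum = 11) = 210/32768 = 105/16384 ≈ 0.0064.

0.0064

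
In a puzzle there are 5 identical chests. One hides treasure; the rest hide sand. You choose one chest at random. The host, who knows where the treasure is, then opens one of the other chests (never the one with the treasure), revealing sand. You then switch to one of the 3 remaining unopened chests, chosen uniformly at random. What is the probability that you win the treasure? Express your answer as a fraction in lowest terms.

Your original chest holds the treasure with probability 1/5, so the other 4 collectively hold it with probability 4/5.
The host can always find an empty chest to open, so this doesn't change that 4/5; it is now spread over the 3 remaining unopened chests.
P(win by switching) = (4/5) · (1/3) = 4/15.

4/15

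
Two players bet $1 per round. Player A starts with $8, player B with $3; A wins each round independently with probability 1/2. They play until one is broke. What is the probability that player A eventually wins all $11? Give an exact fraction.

With a fair step, P(i) = ½P(i−1) + ½P(i+1) with P(0)=0, P(11)=1 has the linear solution P(i) = i/11.
P(8) = 8/11.

8/11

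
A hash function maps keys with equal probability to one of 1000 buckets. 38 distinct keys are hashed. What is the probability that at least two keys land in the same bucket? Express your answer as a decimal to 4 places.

0.5093

It's easier to compute the probability that all 38 are distinct.
P(all distinct) = 1000/1000 · 999/1000 · ··· · 963/1000 ≈ 0.4907.
So the probability of at least one match is 1 − 0.4907 = 0.5093.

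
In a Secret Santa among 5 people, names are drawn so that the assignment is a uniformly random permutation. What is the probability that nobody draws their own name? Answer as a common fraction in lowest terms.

This is the derangement probability: permutations of 5 with no fixed point.
D(5) = 5! · (1 − 1/1! + 1/2! − ··· + (−1)^5/5!) = 44.
P = 44/120 = 11/30.

11/30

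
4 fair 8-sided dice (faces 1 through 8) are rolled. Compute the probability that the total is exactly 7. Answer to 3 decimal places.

There are 8^4 = 4096 equally likely outcomes.
The number of ordered 4-tuples from {1,…,8} summing to 7 is 20.
P(sum = 7) = 20/4096 = 5/1024 ≈ 0.005.

0.005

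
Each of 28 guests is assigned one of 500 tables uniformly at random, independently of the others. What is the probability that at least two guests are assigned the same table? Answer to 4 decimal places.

0.5371

It's easier to compute the probability that all 28 are distinct.
P(all distinct) = 500/500 · 499/500 · ··· · 473/500 ≈ 0.4629.
So the probability of at least one match is 1 − 0.4629 = 0.5371.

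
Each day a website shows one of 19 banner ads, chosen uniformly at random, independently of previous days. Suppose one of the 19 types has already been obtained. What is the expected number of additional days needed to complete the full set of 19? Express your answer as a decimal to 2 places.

Starting from 1 distinct type, each trial gives a new one with probability (19−i)/19 when i types are held, so the wait for the next new type is 19/(19−i).
E = 19/18 + 19/17 + 19/16 + 19/15 + 19/14 + 19/13 + 19/12 + 19/11 + 19/10 + 19/9 + 19/8 + 19/7 + 19/6 + 19/5 + 19/4 + 19/3 + 19/2 + 19/1 = 271211719/4084080 ≈ 66.41.

66.41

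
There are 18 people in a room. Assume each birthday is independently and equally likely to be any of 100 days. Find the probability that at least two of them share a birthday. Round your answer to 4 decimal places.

0.8037

It's easier to compute the probability that all 18 are distinct.
P(all distinct) = 100/100 · 99/100 · ··· · 83/100 ≈ 0.1963.
So the probability of at least one match is 1 − 0.1963 = 0.8037.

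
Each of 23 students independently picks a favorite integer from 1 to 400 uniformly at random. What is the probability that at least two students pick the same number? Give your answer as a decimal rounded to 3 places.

0.475

It's easier to compute the probability that all 23 are distinct.
P(all distinct) = 400/400 · 399/400 · ··· · 378/400 ≈ 0.525.
So the probability of at least one match is 1 − 0.525 = 0.475.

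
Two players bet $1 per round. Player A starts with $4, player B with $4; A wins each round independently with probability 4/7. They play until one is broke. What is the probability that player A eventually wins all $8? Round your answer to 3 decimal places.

0.760

Let r = q/p = (3/7)/(4/7) = 3/4. The recurrence P(i) = p·P(i+1) + q·P(i−1) with P(0)=0, P(8)=1 gives P(i) = (1 − r^i)/(1 − r^8).
P(4) = (1 − (3/4)^4) / (1 − (3/4)^8) = 256/337 ≈ 0.760.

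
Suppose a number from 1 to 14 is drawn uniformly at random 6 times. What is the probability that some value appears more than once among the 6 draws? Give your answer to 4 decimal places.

0.7128

P(all 6 different) = 14/14 · 13/14 · ··· · 9/14 ≈ 0.2872.
P(at least two equal) = 1 − 0.2872 = 0.7128.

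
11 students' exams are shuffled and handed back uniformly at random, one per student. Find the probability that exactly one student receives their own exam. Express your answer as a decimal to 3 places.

0.368

Choose which one is fixed: C(11,1) = 11 ways.
The remaining 10 must have no fixed point: D(10) = 1334961.
P = 11·1334961/39916800 = 16481/44800 ≈ 0.368.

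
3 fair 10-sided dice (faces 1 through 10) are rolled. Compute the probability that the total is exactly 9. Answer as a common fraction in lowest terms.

7/250

There are 10^3 = 1000 equally likely outcomes.
The number of ordered 3-tuples from {1,…,10} summing to 9 is 28.
P(sum = 9) = 28/1000 = 7/250.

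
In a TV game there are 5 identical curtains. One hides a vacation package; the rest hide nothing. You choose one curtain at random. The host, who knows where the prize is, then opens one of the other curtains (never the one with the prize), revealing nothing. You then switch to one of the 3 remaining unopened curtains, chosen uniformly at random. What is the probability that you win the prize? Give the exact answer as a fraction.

Your original curtain holds the prize with probability 1/5, so the other 4 collectively hold it with probability 4/5.
The host can always find an empty curtain to open, so this doesn't change that 4/5; it is now spread over the 3 remaining unopened curtains.
P(win by switching) = (4/5) · (1/3) = 4/15.

4/15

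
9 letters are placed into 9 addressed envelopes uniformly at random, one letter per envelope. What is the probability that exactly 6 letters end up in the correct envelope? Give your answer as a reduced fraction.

Choose which 6 of the 9 are fixed: C(9,6) = 84 ways.
The remaining 3 must have no fixed point: D(3) = 2.
P = 84·2/362880 = 1/2160.

1/2160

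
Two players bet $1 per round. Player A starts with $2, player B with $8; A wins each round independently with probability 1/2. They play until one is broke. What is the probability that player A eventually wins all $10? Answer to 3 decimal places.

With a fair step, P(i) = ½P(i−1) + ½P(i+1) with P(0)=0, P(10)=1 has the linear solution P(i) = i/10.
P(2) = 2/10 = 1/5 ≈ 0.200.

0.200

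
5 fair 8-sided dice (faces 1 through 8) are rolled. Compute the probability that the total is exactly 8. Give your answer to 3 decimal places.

There are 8^5 = 32768 equally likely outcomes.
The number of ordered 5-tuples from {1,…,8} summing to 8 is 35.
P(sum = 8) = 35/32768 ≈ 0.001.

0.001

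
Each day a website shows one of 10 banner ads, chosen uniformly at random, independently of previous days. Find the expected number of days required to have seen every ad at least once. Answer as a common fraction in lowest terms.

After i distinct types are collected, each trial gives a new one with probability (10−i)/10, so the expected wait for the next new type is 10/(10−i).
E = 10/10 + 10/9 + 10/8 + 10/7 + 10/6 + 10/5 + 10/4 + 10/3 + 10/2 + 10/1 = 7381/252.

7381/252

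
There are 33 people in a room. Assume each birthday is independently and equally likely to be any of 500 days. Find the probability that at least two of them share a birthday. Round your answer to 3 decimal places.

0.660

It's easier to compute the probability that all 33 are distinct.
P(all distinct) = 500/500 · 499/500 · ··· · 468/500 ≈ 0.340.
So the probability of at least one match is 1 − 0.340 = 0.660.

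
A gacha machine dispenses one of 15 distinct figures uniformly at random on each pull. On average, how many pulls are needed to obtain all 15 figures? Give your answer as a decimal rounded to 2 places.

49.77

After i distinct types are collected, each trial gives a new one with probability (15−i)/15, so the expected wait for the next new type is 15/(15−i).
E = 15/15 + 15/14 + 15/13 + 15/12 + 15/11 + 15/10 + 15/9 + 15/8 + 15/7 + 15/6 + 15/5 + 15/4 + 15/3 + 15/2 + 15/1 = 1195757/24024 ≈ 49.77.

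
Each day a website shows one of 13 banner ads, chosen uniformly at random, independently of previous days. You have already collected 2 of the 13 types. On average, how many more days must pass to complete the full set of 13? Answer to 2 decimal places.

Starting from 2 distinct types, each trial gives a new one with probability (13−i)/13 when i types are held, so the wait for the next new type is 13/(13−i).
E = 13/11 + 13/10 + 13/9 + 13/8 + 13/7 + 13/6 + 13/5 + 13/4 + 13/3 + 13/2 + 13/1 = 1088243/27720 ≈ 39.26.

39.26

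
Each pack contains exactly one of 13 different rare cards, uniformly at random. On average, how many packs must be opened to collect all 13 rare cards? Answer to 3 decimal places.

41.342

After i distinct types are collected, each trial gives a new one with probability (13−i)/13, so the expected wait for the next new type is 13/(13−i).
E = 13/13 + 13/12 + 13/11 + 13/10 + 13/9 + 13/8 + 13/7 + 13/6 + 13/5 + 13/4 + 13/3 + 13/2 + 13/1 = 1145993/27720 ≈ 41.342.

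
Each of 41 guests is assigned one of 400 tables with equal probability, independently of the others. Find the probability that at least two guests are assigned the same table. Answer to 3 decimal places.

0.880

It's easier to compute the probability that all 41 are distinct.
P(all distinct) = 400/400 · 399/400 · ··· · 360/400 ≈ 0.120.
So the probability of at least one match is 1 − 0.120 = 0.880.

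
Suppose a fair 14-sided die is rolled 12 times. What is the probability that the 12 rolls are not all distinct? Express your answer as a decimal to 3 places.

0.999

P(all 12 different) = 14/14 · 13/14 · ··· · 3/14 ≈ 0.001.
P(at least two equal) = 1 − 0.001 = 0.999.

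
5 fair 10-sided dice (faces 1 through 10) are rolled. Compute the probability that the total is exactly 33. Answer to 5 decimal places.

There are 10^5 = 100000 equally likely outcomes.
The number of ordered 5-tuples from {1,…,10} summing to 33 is 4335.
P(sum = 33) = 4335/100000 = 867/20000 ≈ 0.04335.

0.04335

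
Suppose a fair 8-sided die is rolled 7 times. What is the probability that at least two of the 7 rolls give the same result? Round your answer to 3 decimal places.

P(all 7 different) = 8/8 · 7/8 · ··· · 2/8 ≈ 0.019.
P(at least two equal) = 1 − 0.019 = 0.981.

0.981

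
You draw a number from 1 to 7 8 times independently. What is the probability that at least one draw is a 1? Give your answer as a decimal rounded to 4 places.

0.7086

P(no draw is a 1) = (6/7)^8 ≈ 0.2914.
P(at least one) = 1 − 0.2914 = 0.7086.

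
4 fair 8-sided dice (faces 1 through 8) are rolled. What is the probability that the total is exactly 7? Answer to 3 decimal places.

0.005

There are 8^4 = 4096 equally likely outcomes.
The number of ordered 4-tuples from {1,…,8} summing to 7 is 20.
P(sum = 7) = 20/4096 = 5/1024 ≈ 0.005.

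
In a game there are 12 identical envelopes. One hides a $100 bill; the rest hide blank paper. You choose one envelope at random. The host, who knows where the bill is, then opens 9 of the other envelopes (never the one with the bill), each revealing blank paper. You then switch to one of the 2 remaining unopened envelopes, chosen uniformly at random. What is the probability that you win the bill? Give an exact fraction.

11/24

Your original envelope holds the bill with probability 1/12, so the other 11 collectively hold it with probability 11/12.
The host can always find 9 empty envelopes to open, so the reveals don't change that 11/12; it is now spread over the 2 remaining unopened envelopes.
P(win by switching) = (11/12) · (1/2) = 11/24.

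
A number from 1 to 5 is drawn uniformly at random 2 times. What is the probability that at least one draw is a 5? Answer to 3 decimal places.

0.360

P(no draw is a 5) = (4/5)^2 ≈ 0.640.
P(at least one) = 1 − 0.640 = 0.360.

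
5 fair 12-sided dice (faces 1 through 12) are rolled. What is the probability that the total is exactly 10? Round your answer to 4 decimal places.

There are 12^5 = 248832 equally likely outcomes.
The number of ordered 5-tuples from {1,…,12} summing to 10 is 126.
P(sum = 10) = 126/248832 = 7/13824 ≈ 0.0005.

0.0005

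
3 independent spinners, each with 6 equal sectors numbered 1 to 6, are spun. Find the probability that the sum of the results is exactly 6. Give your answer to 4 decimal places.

There are 6^3 = 216 equally likely outcomes.
The number of ordered 3-tuples from {1,…,6} summing to 6 is 10.
P(sum = 6) = 10/216 = 5/108 ≈ 0.0463.

0.0463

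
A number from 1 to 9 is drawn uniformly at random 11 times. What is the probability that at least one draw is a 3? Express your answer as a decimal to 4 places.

P(no draw is a 3) = (8/9)^11 ≈ 0.2737.
P(at least one) = 1 − 0.2737 = 0.7263.

0.7263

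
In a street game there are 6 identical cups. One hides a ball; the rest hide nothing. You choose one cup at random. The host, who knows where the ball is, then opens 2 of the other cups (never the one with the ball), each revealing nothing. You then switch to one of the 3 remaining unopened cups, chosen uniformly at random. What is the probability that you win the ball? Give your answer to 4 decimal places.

0.2778

Your original cup holds the ball with probability 1/6, so the other 5 collectively hold it with probability 5/6.
The host can always find 2 empty cups to open, so the reveals don't change that 5/6; it is now spread over the 3 remaining unopened cups.
P(win by switching) = (5/6) · (1/3) = 5/18 ≈ 0.2778.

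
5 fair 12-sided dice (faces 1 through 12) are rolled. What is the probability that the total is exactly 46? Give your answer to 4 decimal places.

0.0120

There are 12^5 = 248832 equally likely outcomes.
The number of ordered 5-tuples from {1,…,12} summing to 46 is 2985.
P(sum = 46) = 2985/248832 = 995/82944 ≈ 0.0120.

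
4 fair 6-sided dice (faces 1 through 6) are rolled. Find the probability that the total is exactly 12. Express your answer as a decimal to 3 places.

There are 6^4 = 1296 equally likely outcomes.
The number of ordered 4-tuples from {1,…,6} summing to 12 is 125.
P(sum = 12) = 125/1296 ≈ 0.096.

0.096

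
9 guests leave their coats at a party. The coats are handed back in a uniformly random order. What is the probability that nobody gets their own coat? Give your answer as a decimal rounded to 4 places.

This is the derangement probability: permutations of 9 with no fixed point.
D(9) = 9! · (1 − 1/1! + 1/2! − ··· + (−1)^9/9!) = 133496.
P = 133496/362880 = 16687/45360 ≈ 0.3679.

0.3679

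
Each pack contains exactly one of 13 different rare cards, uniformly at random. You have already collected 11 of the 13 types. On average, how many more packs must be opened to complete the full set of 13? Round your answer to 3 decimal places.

19.500

Starting from 11 distinct types, each trial gives a new one with probability (13−i)/13 when i types are held, so the wait for the next new type is 13/(13−i).
E = 13/2 + 13/1 = 39/2 ≈ 19.500.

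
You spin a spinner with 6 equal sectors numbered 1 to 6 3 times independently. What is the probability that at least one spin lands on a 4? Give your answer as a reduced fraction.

91/216

P(no spin lands on a 4) = (5/6)^3 = 125/216.
P(at least one) = 1 − 125/216 = 91/216.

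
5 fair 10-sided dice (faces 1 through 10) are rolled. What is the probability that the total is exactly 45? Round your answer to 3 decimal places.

There are 10^5 = 100000 equally likely outcomes.
The number of ordered 5-tuples from {1,…,10} summing to 45 is 126.
P(sum = 45) = 126/100000 = 63/50000 ≈ 0.001.

0.001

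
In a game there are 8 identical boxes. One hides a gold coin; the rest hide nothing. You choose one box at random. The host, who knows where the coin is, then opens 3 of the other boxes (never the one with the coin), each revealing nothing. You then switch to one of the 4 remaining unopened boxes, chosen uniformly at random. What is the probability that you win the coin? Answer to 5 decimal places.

Your original box holds the coin with probability 1/8, so the other 7 collectively hold it with probability 7/8.
The host can always find 3 empty boxes to open, so the reveals don't change that 7/8; it is now spread over the 4 remaining unopened boxes.
P(win by switching) = (7/8) · (1/4) = 7/32 ≈ 0.21875.

0.21875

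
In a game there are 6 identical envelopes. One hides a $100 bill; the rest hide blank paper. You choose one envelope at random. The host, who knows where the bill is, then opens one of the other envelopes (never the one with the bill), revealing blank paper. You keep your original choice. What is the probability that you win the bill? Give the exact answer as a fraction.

The host can always open an empty envelope regardless of your choice, so this gives no information about your original envelope.
P(win by staying) = 1/6.

1/6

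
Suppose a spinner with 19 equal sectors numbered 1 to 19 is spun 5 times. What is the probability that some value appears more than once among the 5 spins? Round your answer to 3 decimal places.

0.436

P(all 5 different) = 19/19 · 18/19 · ··· · 15/19 ≈ 0.564.
P(at least two equal) = 1 − 0.564 = 0.436.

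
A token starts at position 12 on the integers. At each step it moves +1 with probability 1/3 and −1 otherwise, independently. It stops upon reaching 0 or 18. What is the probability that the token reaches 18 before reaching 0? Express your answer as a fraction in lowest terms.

65/4161

Let r = q/p = (2/3)/(1/3) = 2. The recurrence P(i) = p·P(i+1) + q·P(i−1) with P(0)=0, P(18)=1 gives P(i) = (1 − r^i)/(1 − r^18).
P(12) = (1 − (2)^12) / (1 − (2)^18) = 65/4161.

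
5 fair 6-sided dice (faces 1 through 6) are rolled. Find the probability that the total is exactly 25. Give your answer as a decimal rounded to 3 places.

There are 6^5 = 7776 equally likely outcomes.
The number of ordered 5-tuples from {1,…,6} summing to 25 is 126.
P(sum = 25) = 126/7776 = 7/432 ≈ 0.016.

0.016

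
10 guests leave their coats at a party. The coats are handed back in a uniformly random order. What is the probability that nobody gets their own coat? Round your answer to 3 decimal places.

0.368

This is the derangement probability: permutations of 10 with no fixed point.
D(10) = 10! · (1 − 1/1! + 1/2! − ··· + (−1)^10/10!) = 1334961.
P = 1334961/3628800 = 16481/44800 ≈ 0.368.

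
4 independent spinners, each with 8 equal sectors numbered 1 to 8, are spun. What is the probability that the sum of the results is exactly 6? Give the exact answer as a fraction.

5/2048

There are 8^4 = 4096 equally likely outcomes.
The number of ordered 4-tuples from {1,…,8} summing to 6 is 10.
P(sum = 6) = 10/4096 = 5/2048.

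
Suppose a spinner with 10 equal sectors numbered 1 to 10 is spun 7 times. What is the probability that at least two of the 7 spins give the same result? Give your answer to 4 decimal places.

0.9395

P(all 7 different) = 10/10 · 9/10 · ··· · 4/10 ≈ 0.0605.
P(at least two equal) = 1 − 0.0605 = 0.9395.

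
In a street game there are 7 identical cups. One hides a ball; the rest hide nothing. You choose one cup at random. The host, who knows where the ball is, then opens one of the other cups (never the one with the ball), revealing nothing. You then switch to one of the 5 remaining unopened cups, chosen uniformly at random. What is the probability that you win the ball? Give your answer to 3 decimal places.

Your original cup holds the ball with probability 1/7, so the other 6 collectively hold it with probability 6/7.
The host can always find an empty cup to open, so this doesn't change that 6/7; it is now spread over the 5 remaining unopened cups.
P(win by switching) = (6/7) · (1/5) = 6/35 ≈ 0.171.

0.171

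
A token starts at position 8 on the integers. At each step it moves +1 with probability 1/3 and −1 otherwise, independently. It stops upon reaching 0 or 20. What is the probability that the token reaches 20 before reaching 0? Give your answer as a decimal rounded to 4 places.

Let r = q/p = (2/3)/(1/3) = 2. The recurrence P(i) = p·P(i+1) + q·P(i−1) with P(0)=0, P(20)=1 gives P(i) = (1 − r^i)/(1 − r^20).
P(8) = (1 − (2)^8) / (1 − (2)^20) = 17/69905 ≈ 0.0002.

0.0002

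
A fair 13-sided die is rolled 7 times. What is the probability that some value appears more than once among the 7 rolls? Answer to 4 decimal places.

0.8622

P(all 7 different) = 13/13 · 12/13 · ··· · 7/13 ≈ 0.1378.
P(at least two equal) = 1 − 0.1378 = 0.8622.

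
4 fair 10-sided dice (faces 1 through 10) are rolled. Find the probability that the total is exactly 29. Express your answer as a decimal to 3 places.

0.035

There are 10^4 = 10000 equally likely outcomes.
The number of ordered 4-tuples from {1,…,10} summing to 29 is 348.
P(sum = 29) = 348/10000 = 87/2500 ≈ 0.035.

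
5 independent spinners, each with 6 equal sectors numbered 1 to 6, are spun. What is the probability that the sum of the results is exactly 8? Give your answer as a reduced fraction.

There are 6^5 = 7776 equally likely outcomes.
The number of ordered 5-tuples from {1,…,6} summing to 8 is 35.
P(sum = 8) = 35/7776.

35/7776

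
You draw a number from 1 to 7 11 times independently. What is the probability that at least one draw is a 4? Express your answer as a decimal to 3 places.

P(no draw is a 4) = (6/7)^11 ≈ 0.183.
P(at least one) = 1 − 0.183 = 0.817.

0.817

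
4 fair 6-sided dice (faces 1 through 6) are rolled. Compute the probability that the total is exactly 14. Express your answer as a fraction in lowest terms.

There are 6^4 = 1296 equally likely outcomes.
The number of ordered 4-tuples from {1,…,6} summing to 14 is 146.
P(sum = 14) = 146/1296 = 73/648.

73/648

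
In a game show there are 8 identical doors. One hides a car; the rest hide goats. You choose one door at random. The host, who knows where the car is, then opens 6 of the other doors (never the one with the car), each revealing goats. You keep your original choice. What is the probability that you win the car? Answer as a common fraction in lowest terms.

The host can always open 6 empty doors regardless of your choice, so the reveals give no information about your original door.
P(win by staying) = 1/8.

1/8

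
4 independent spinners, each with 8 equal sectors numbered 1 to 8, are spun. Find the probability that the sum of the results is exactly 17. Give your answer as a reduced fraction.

There are 8^4 = 4096 equally likely outcomes.
The number of ordered 4-tuples from {1,…,8} summing to 17 is 336.
P(sum = 17) = 336/4096 = 21/256.

21/256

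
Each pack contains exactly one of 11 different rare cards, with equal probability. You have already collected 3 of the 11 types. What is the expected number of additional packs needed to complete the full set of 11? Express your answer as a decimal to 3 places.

29.896

Starting from 3 distinct types, each trial gives a new one with probability (11−i)/11 when i types are held, so the wait for the next new type is 11/(11−i).
E = 11/8 + 11/7 + 11/6 + 11/5 + 11/4 + 11/3 + 11/2 + 11/1 = 8371/280 ≈ 29.896.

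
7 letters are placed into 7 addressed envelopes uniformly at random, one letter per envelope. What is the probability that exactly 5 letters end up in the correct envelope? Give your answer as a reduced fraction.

1/240

Choose which 5 of the 7 are fixed: C(7,5) = 21 ways.
The remaining 2 must have no fixed point: D(2) = 1.
P = 21·1/5040 = 1/240.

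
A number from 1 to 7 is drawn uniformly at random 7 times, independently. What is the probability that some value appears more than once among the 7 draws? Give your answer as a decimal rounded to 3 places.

0.994

P(all 7 different) = 7/7 · 6/7 · ··· · 1/7 ≈ 0.006.
P(at least two equal) = 1 − 0.006 = 0.994.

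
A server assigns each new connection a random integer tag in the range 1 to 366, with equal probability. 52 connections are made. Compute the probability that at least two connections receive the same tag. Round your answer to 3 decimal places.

0.978

It's easier to compute the probability that all 52 are distinct.
P(all distinct) = 366/366 · 365/366 · ··· · 315/366 ≈ 0.022.
So the probability of at least one match is 1 − 0.022 = 0.978.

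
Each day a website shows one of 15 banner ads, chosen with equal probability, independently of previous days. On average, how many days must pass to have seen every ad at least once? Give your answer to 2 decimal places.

49.77

After i distinct types are collected, each trial gives a new one with probability (15−i)/15, so the expected wait for the next new type is 15/(15−i).
E = 15/15 + 15/14 + 15/13 + 15/12 + 15/11 + 15/10 + 15/9 + 15/8 + 15/7 + 15/6 + 15/5 + 15/4 + 15/3 + 15/2 + 15/1 = 1195757/24024 ≈ 49.77.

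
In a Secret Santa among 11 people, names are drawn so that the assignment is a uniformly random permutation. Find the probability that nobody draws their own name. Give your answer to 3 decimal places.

0.368

This is the derangement probability: permutations of 11 with no fixed point.
D(11) = 11! · (1 − 1/1! + 1/2! − ··· + (−1)^11/11!) = 14684570.
P = 14684570/39916800 = 1468457/3991680 ≈ 0.368.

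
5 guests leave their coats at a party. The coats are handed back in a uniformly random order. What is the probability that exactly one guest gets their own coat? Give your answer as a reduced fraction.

3/8

Choose which one is fixed: C(5,1) = 5 ways.
The remaining 4 must have no fixed point: D(4) = 9.
P = 5·9/120 = 3/8.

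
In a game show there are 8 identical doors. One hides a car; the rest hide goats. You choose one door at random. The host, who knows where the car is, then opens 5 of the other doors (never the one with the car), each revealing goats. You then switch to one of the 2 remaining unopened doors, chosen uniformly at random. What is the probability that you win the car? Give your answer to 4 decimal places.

0.4375

Your original door holds the car with probability 1/8, so the other 7 collectively hold it with probability 7/8.
The host can always find 5 empty doors to open, so the reveals don't change that 7/8; it is now spread over the 2 remaining unopened doors.
P(win by switching) = (7/8) · (1/2) = 7/16 ≈ 0.4375.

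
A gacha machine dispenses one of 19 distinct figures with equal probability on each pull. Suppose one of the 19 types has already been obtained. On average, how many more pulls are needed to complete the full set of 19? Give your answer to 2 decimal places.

66.41

Starting from 1 distinct type, each trial gives a new one with probability (19−i)/19 when i types are held, so the wait for the next new type is 19/(19−i).
E = 19/18 + 19/17 + 19/16 + 19/15 + 19/14 + 19/13 + 19/12 + 19/11 + 19/10 + 19/9 + 19/8 + 19/7 + 19/6 + 19/5 + 19/4 + 19/3 + 19/2 + 19/1 = 271211719/4084080 ≈ 66.41.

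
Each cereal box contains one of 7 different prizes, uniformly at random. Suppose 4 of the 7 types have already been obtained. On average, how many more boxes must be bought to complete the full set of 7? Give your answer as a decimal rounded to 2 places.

12.83

Starting from 4 distinct types, each trial gives a new one with probability (7−i)/7 when i types are held, so the wait for the next new type is 7/(7−i).
E = 7/3 + 7/2 + 7/1 = 77/6 ≈ 12.83.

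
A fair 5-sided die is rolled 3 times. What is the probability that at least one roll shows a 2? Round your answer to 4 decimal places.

0.4880

P(no roll shows a 2) = (4/5)^3 ≈ 0.5120.
P(at least one) = 1 − 0.5120 = 0.4880.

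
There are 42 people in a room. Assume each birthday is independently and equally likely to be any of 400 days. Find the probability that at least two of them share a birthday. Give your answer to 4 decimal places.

It's easier to compute the probability that all 42 are distinct.
P(all distinct) = 400/400 · 399/400 · ··· · 359/400 ≈ 0.1074.
So the probability of at least one match is 1 − 0.1074 = 0.8926.

0.8926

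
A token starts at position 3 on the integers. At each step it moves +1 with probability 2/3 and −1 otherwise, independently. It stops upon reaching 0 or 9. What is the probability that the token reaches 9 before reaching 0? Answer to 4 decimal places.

Let r = q/p = (1/3)/(2/3) = 1/2. The recurrence P(i) = p·P(i+1) + q·P(i−1) with P(0)=0, P(9)=1 gives P(i) = (1 − r^i)/(1 − r^9).
P(3) = (1 − (1/2)^3) / (1 − (1/2)^9) = 64/73 ≈ 0.8767.

0.8767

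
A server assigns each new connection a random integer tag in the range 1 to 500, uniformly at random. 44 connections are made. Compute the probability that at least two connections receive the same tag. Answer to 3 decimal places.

0.858

It's easier to compute the probability that all 44 are distinct.
P(all distinct) = 500/500 · 499/500 · ··· · 457/500 ≈ 0.142.
So the probability of at least one match is 1 − 0.142 = 0.858.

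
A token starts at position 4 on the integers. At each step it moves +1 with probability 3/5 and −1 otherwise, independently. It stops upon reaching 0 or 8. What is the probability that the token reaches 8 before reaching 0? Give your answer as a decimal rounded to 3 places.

0.835

Let r = q/p = (2/5)/(3/5) = 2/3. The recurrence P(i) = p·P(i+1) + q·P(i−1) with P(0)=0, P(8)=1 gives P(i) = (1 − r^i)/(1 − r^8).
P(4) = (1 − (2/3)^4) / (1 − (2/3)^8) = 81/97 ≈ 0.835.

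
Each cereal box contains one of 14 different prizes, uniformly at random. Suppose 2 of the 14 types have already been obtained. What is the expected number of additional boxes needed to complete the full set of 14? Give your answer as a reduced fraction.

Starting from 2 distinct types, each trial gives a new one with probability (14−i)/14 when i types are held, so the wait for the next new type is 14/(14−i).
E = 14/12 + 14/11 + 14/10 + 14/9 + 14/8 + 14/7 + 14/6 + 14/5 + 14/4 + 14/3 + 14/2 + 14/1 = 86021/1980.

86021/1980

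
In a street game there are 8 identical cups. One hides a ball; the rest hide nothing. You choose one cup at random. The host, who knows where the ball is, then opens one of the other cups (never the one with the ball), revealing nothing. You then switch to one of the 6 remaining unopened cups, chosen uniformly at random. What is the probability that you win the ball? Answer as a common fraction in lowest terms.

7/48

Your original cup holds the ball with probability 1/8, so the other 7 collectively hold it with probability 7/8.
The host can always find an empty cup to open, so this doesn't change that 7/8; it is now spread over the 6 remaining unopened cups.
P(win by switching) = (7/8) · (1/6) = 7/48.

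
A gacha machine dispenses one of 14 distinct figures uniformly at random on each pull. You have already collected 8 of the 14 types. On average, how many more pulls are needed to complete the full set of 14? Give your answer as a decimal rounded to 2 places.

Starting from 8 distinct types, each trial gives a new one with probability (14−i)/14 when i types are held, so the wait for the next new type is 14/(14−i).
E = 14/6 + 14/5 + 14/4 + 14/3 + 14/2 + 14/1 = 343/10 ≈ 34.30.

34.30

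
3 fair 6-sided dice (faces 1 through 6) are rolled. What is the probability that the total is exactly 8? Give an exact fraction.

7/72

There are 6^3 = 216 equally likely outcomes.
The number of ordered 3-tuples from {1,…,6} summing to 8 is 21.
P(sum = 8) = 21/216 = 7/72.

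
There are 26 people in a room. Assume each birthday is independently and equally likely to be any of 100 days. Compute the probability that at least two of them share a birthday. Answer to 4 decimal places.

It's easier to compute the probability that all 26 are distinct.
P(all distinct) = 100/100 · 99/100 · ··· · 75/100 ≈ 0.0282.
So the probability of at least one match is 1 − 0.0282 = 0.9718.

0.9718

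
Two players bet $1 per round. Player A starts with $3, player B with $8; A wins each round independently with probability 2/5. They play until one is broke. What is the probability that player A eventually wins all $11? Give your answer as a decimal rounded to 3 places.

Let r = q/p = (3/5)/(2/5) = 3/2. The recurrence P(i) = p·P(i+1) + q·P(i−1) with P(0)=0, P(11)=1 gives P(i) = (1 − r^i)/(1 − r^11).
P(3) = (1 − (3/2)^3) / (1 − (3/2)^11) = 4864/175099 ≈ 0.028.

0.028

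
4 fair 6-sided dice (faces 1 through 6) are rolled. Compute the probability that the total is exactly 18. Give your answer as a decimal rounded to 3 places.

0.062

There are 6^4 = 1296 equally likely outcomes.
The number of ordered 4-tuples from {1,…,6} summing to 18 is 80.
P(sum = 18) = 80/1296 = 5/81 ≈ 0.062.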